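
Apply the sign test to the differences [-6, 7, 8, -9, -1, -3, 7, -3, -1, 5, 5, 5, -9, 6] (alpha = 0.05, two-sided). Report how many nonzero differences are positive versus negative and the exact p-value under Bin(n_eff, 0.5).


Step 1: Discard zero differences. Original n = 14; n_eff = number of nonzero differences = 14.
Nonzero differences (with sign): -6, +7, +8, -9, -1, -3, +7, -3, -1, +5, +5, +5, -9, +6
Step 2: Count signs: positive = 7, negative = 7.
Step 3: Under H0: P(positive) = 0.5, so the number of positives S ~ Bin(14, 0.5).
Step 4: Two-sided exact p-value = sum of Bin(14,0.5) probabilities at or below the observed probability = 1.000000.
Step 5: alpha = 0.05. fail to reject H0.

n_eff = 14, pos = 7, neg = 7, p = 1.000000, fail to reject H0.


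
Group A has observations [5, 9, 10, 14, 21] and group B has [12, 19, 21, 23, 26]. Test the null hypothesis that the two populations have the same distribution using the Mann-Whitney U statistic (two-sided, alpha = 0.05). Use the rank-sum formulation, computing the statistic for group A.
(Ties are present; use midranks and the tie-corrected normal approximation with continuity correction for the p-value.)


Step 1: Combine and sort all 10 observations; assign midranks.
sorted (value, group): (5,X), (9,X), (10,X), (12,Y), (14,X), (19,Y), (21,X), (21,Y), (23,Y), (26,Y)
ranks: 5->1, 9->2, 10->3, 12->4, 14->5, 19->6, 21->7.5, 21->7.5, 23->9, 26->10
Step 2: Rank sum for X: R1 = 1 + 2 + 3 + 5 + 7.5 = 18.5.
Step 3: U_X = R1 - n1(n1+1)/2 = 18.5 - 5*6/2 = 18.5 - 15 = 3.5.
       U_Y = n1*n2 - U_X = 25 - 3.5 = 21.5.
Step 4: Ties are present, so use the tie-corrected normal approximation (with continuity correction) for the p-value.
Step 5: p-value = 0.074913; compare to alpha = 0.05. fail to reject H0.

U_X = 3.5, p = 0.074913, fail to reject H0 at alpha = 0.05.


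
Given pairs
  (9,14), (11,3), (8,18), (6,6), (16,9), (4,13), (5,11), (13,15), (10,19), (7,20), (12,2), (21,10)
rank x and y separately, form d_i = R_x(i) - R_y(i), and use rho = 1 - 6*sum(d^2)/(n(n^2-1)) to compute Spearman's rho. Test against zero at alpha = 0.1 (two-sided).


Step 1: Rank x and y separately (midranks; no ties here).
rank(x): 9->6, 11->8, 8->5, 6->3, 16->11, 4->1, 5->2, 13->10, 10->7, 7->4, 12->9, 21->12
rank(y): 14->8, 3->2, 18->10, 6->3, 9->4, 13->7, 11->6, 15->9, 19->11, 20->12, 2->1, 10->5
Step 2: d_i = R_x(i) - R_y(i); compute d_i^2.
  (6-8)^2=4, (8-2)^2=36, (5-10)^2=25, (3-3)^2=0, (11-4)^2=49, (1-7)^2=36, (2-6)^2=16, (10-9)^2=1, (7-11)^2=16, (4-12)^2=64, (9-1)^2=64, (12-5)^2=49
sum(d^2) = 360.
Step 3: rho = 1 - 6*360 / (12*(12^2 - 1)) = 1 - 2160/1716 = -0.258741.
Step 4: Under H0, t = rho * sqrt((n-2)/(1-rho^2)) = -0.8471 ~ t(10).
Step 5: Two-sided p-value from the t-distribution with 10 df = 0.416775.
Step 6: alpha = 0.1. fail to reject H0.

rho = -0.2587, p = 0.416775, fail to reject H0 at alpha = 0.1.


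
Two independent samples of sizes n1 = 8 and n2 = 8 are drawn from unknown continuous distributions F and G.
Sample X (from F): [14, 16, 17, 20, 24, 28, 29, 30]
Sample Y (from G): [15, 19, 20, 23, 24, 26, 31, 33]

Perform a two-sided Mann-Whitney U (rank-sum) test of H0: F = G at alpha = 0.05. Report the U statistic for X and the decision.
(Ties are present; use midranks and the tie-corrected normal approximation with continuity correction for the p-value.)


Step 1: Combine and sort all 16 observations; assign midranks.
sorted (value, group): (14,X), (15,Y), (16,X), (17,X), (19,Y), (20,X), (20,Y), (23,Y), (24,X), (24,Y), (26,Y), (28,X), (29,X), (30,X), (31,Y), (33,Y)
ranks: 14->1, 15->2, 16->3, 17->4, 19->5, 20->6.5, 20->6.5, 23->8, 24->9.5, 24->9.5, 26->11, 28->12, 29->13, 30->14, 31->15, 33->16
Step 2: Rank sum for X: R1 = 1 + 3 + 4 + 6.5 + 9.5 + 12 + 13 + 14 = 63.
Step 3: U_X = R1 - n1(n1+1)/2 = 63 - 8*9/2 = 63 - 36 = 27.
       U_Y = n1*n2 - U_X = 64 - 27 = 37.
Step 4: Ties are present, so use the tie-corrected normal approximation (with continuity correction) for the p-value.
Step 5: p-value = 0.636006; compare to alpha = 0.05. fail to reject H0.

U_X = 27, p = 0.636006, fail to reject H0 at alpha = 0.05.


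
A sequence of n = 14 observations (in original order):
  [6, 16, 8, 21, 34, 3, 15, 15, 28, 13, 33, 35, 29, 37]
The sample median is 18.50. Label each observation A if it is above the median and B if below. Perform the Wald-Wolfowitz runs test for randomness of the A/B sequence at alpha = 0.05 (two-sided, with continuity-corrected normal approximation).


Step 1: Compute median = 18.50; label A = above, B = below.
Labels in order: BBBAABBBABAAAA  (n_A = 7, n_B = 7)
Step 2: Count runs R = 6.
Step 3: Under H0 (random ordering), E[R] = 2*n_A*n_B/(n_A+n_B) + 1 = 2*7*7/14 + 1 = 8.0000.
        Var[R] = 2*n_A*n_B*(2*n_A*n_B - n_A - n_B) / ((n_A+n_B)^2 * (n_A+n_B-1)) = 8232/2548 = 3.2308.
        SD[R] = 1.7974.
Step 4: Continuity-corrected z = (R + 0.5 - E[R]) / SD[R] = (6 + 0.5 - 8.0000) / 1.7974 = -0.8345.
Step 5: Two-sided p-value via normal approximation = 2*(1 - Phi(|z|)) = 0.403986.
Step 6: alpha = 0.05. fail to reject H0.

R = 6, z = -0.8345, p = 0.403986, fail to reject H0.


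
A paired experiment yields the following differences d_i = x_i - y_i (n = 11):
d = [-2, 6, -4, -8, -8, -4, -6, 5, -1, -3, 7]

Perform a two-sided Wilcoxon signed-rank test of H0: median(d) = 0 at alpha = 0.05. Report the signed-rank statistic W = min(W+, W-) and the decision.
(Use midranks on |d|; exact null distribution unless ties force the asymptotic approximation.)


Step 1: Drop any zero differences (none here) and take |d_i|.
|d| = [2, 6, 4, 8, 8, 4, 6, 5, 1, 3, 7]
Step 2: Midrank |d_i| (ties get averaged ranks).
ranks: |2|->2, |6|->7.5, |4|->4.5, |8|->10.5, |8|->10.5, |4|->4.5, |6|->7.5, |5|->6, |1|->1, |3|->3, |7|->9
Step 3: Attach original signs; sum ranks with positive sign and with negative sign.
W+ = 7.5 + 6 + 9 = 22.5
W- = 2 + 4.5 + 10.5 + 10.5 + 4.5 + 7.5 + 1 + 3 = 43.5
(Check: W+ + W- = 66 should equal n(n+1)/2 = 66.)
Step 4: Test statistic W = min(W+, W-) = 22.5.
Step 5: Ties in |d|, so use the tie-corrected normal approximation.
        E[W] = n(n+1)/4 = 11*12/4 = 33.
        Tie groups: |d|=4 (t=2), |d|=6 (t=2), |d|=8 (t=2); sum(t^3 - t) = 18.
        Var[W] = n(n+1)(2n+1)/24 - sum(t^3-t)/48 = 3036/24 - 18/48 = 126.125.
        z = (W - E[W]) / sqrt(Var[W]) = (22.5 - 33) / 11.2305 = -0.9350.
        Two-sided p = 2*Phi(z) = 0.349814.
Step 6: alpha = 0.05. fail to reject H0.

W+ = 22.5, W- = 43.5, W = min = 22.5, p = 0.349814, fail to reject H0.


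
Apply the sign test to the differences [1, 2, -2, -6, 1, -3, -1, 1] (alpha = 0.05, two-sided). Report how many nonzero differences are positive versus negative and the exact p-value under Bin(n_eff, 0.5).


Step 1: Discard zero differences. Original n = 8; n_eff = number of nonzero differences = 8.
Nonzero differences (with sign): +1, +2, -2, -6, +1, -3, -1, +1
Step 2: Count signs: positive = 4, negative = 4.
Step 3: Under H0: P(positive) = 0.5, so the number of positives S ~ Bin(8, 0.5).
Step 4: Two-sided exact p-value = sum of Bin(8,0.5) probabilities at or below the observed probability = 1.000000.
Step 5: alpha = 0.05. fail to reject H0.

n_eff = 8, pos = 4, neg = 4, p = 1.000000, fail to reject H0.


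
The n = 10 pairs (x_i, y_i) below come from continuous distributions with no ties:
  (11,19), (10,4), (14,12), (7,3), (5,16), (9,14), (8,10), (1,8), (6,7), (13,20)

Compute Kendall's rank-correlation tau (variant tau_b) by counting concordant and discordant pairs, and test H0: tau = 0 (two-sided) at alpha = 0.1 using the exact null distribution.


Step 1: Enumerate the 45 unordered pairs (i,j) with i<j and classify each by sign(x_j-x_i) * sign(y_j-y_i).
  (1,2):dx=-1,dy=-15->C; (1,3):dx=+3,dy=-7->D; (1,4):dx=-4,dy=-16->C; (1,5):dx=-6,dy=-3->C
  (1,6):dx=-2,dy=-5->C; (1,7):dx=-3,dy=-9->C; (1,8):dx=-10,dy=-11->C; (1,9):dx=-5,dy=-12->C
  (1,10):dx=+2,dy=+1->C; (2,3):dx=+4,dy=+8->C; (2,4):dx=-3,dy=-1->C; (2,5):dx=-5,dy=+12->D
  (2,6):dx=-1,dy=+10->D; (2,7):dx=-2,dy=+6->D; (2,8):dx=-9,dy=+4->D; (2,9):dx=-4,dy=+3->D
  (2,10):dx=+3,dy=+16->C; (3,4):dx=-7,dy=-9->C; (3,5):dx=-9,dy=+4->D; (3,6):dx=-5,dy=+2->D
  (3,7):dx=-6,dy=-2->C; (3,8):dx=-13,dy=-4->C; (3,9):dx=-8,dy=-5->C; (3,10):dx=-1,dy=+8->D
  (4,5):dx=-2,dy=+13->D; (4,6):dx=+2,dy=+11->C; (4,7):dx=+1,dy=+7->C; (4,8):dx=-6,dy=+5->D
  (4,9):dx=-1,dy=+4->D; (4,10):dx=+6,dy=+17->C; (5,6):dx=+4,dy=-2->D; (5,7):dx=+3,dy=-6->D
  (5,8):dx=-4,dy=-8->C; (5,9):dx=+1,dy=-9->D; (5,10):dx=+8,dy=+4->C; (6,7):dx=-1,dy=-4->C
  (6,8):dx=-8,dy=-6->C; (6,9):dx=-3,dy=-7->C; (6,10):dx=+4,dy=+6->C; (7,8):dx=-7,dy=-2->C
  (7,9):dx=-2,dy=-3->C; (7,10):dx=+5,dy=+10->C; (8,9):dx=+5,dy=-1->D; (8,10):dx=+12,dy=+12->C
  (9,10):dx=+7,dy=+13->C
Step 2: C = 29, D = 16, total pairs = 45.
Step 3: tau = (C - D)/(n(n-1)/2) = (29 - 16)/45 = 0.288889.
Step 4: Exact two-sided p-value (enumerate n! = 3628800 permutations of y under H0): p = 0.291248.
Step 5: alpha = 0.1. fail to reject H0.

tau_b = 0.2889 (C=29, D=16), p = 0.291248, fail to reject H0.


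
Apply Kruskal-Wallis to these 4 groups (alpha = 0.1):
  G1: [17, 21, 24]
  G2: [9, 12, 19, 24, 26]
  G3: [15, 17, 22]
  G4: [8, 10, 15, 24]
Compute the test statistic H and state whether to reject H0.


Step 1: Combine all N = 15 observations and assign midranks.
sorted (value, group, rank): (8,G4,1), (9,G2,2), (10,G4,3), (12,G2,4), (15,G3,5.5), (15,G4,5.5), (17,G1,7.5), (17,G3,7.5), (19,G2,9), (21,G1,10), (22,G3,11), (24,G1,13), (24,G2,13), (24,G4,13), (26,G2,15)
Step 2: Sum ranks within each group.
R_1 = 30.5 (n_1 = 3)
R_2 = 43 (n_2 = 5)
R_3 = 24 (n_3 = 3)
R_4 = 22.5 (n_4 = 4)
Step 3: H = 12/(N(N+1)) * sum(R_i^2/n_i) - 3(N+1)
     = 12/(15*16) * (30.5^2/3 + 43^2/5 + 24^2/3 + 22.5^2/4) - 3*16
     = 0.050000 * 998.446 - 48
     = 1.922292.
Step 4: Ties present; correction factor C = 1 - 36/(15^3 - 15) = 0.989286. Corrected H = 1.922292 / 0.989286 = 1.943111.
Step 5: Under H0, H ~ chi^2(3); p-value = 0.584298.
Step 6: alpha = 0.1. fail to reject H0.

H = 1.9431, df = 3, p = 0.584298, fail to reject H0.


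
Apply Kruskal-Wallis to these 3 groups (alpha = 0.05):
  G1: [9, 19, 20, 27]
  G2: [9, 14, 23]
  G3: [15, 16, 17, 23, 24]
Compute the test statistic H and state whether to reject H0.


Step 1: Combine all N = 12 observations and assign midranks.
sorted (value, group, rank): (9,G1,1.5), (9,G2,1.5), (14,G2,3), (15,G3,4), (16,G3,5), (17,G3,6), (19,G1,7), (20,G1,8), (23,G2,9.5), (23,G3,9.5), (24,G3,11), (27,G1,12)
Step 2: Sum ranks within each group.
R_1 = 28.5 (n_1 = 4)
R_2 = 14 (n_2 = 3)
R_3 = 35.5 (n_3 = 5)
Step 3: H = 12/(N(N+1)) * sum(R_i^2/n_i) - 3(N+1)
     = 12/(12*13) * (28.5^2/4 + 14^2/3 + 35.5^2/5) - 3*13
     = 0.076923 * 520.446 - 39
     = 1.034295.
Step 4: Ties present; correction factor C = 1 - 12/(12^3 - 12) = 0.993007. Corrected H = 1.034295 / 0.993007 = 1.041579.
Step 5: Under H0, H ~ chi^2(2); p-value = 0.594051.
Step 6: alpha = 0.05. fail to reject H0.

H = 1.0416, df = 2, p = 0.594051, fail to reject H0.


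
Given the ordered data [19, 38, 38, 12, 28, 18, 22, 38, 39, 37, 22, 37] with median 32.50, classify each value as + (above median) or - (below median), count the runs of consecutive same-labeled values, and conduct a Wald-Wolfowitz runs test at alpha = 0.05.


Step 1: Compute median = 32.50; label A = above, B = below.
Labels in order: BAABBBBAAABA  (n_A = 6, n_B = 6)
Step 2: Count runs R = 6.
Step 3: Under H0 (random ordering), E[R] = 2*n_A*n_B/(n_A+n_B) + 1 = 2*6*6/12 + 1 = 7.0000.
        Var[R] = 2*n_A*n_B*(2*n_A*n_B - n_A - n_B) / ((n_A+n_B)^2 * (n_A+n_B-1)) = 4320/1584 = 2.7273.
        SD[R] = 1.6514.
Step 4: Continuity-corrected z = (R + 0.5 - E[R]) / SD[R] = (6 + 0.5 - 7.0000) / 1.6514 = -0.3028.
Step 5: Two-sided p-value via normal approximation = 2*(1 - Phi(|z|)) = 0.762069.
Step 6: alpha = 0.05. fail to reject H0.

R = 6, z = -0.3028, p = 0.762069, fail to reject H0.


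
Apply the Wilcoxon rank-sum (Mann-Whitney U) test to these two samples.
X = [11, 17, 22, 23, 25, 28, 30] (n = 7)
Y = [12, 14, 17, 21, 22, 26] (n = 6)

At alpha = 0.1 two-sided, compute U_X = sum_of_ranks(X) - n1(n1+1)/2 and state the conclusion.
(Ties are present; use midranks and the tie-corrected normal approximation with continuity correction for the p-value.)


Step 1: Combine and sort all 13 observations; assign midranks.
sorted (value, group): (11,X), (12,Y), (14,Y), (17,X), (17,Y), (21,Y), (22,X), (22,Y), (23,X), (25,X), (26,Y), (28,X), (30,X)
ranks: 11->1, 12->2, 14->3, 17->4.5, 17->4.5, 21->6, 22->7.5, 22->7.5, 23->9, 25->10, 26->11, 28->12, 30->13
Step 2: Rank sum for X: R1 = 1 + 4.5 + 7.5 + 9 + 10 + 12 + 13 = 57.
Step 3: U_X = R1 - n1(n1+1)/2 = 57 - 7*8/2 = 57 - 28 = 29.
       U_Y = n1*n2 - U_X = 42 - 29 = 13.
Step 4: Ties are present, so use the tie-corrected normal approximation (with continuity correction) for the p-value.
Step 5: p-value = 0.282651; compare to alpha = 0.1. fail to reject H0.

U_X = 29, p = 0.282651, fail to reject H0 at alpha = 0.1.


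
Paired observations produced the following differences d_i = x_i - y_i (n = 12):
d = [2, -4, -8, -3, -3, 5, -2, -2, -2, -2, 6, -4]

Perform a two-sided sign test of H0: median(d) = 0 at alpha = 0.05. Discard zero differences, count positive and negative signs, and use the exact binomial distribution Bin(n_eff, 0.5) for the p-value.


Step 1: Discard zero differences. Original n = 12; n_eff = number of nonzero differences = 12.
Nonzero differences (with sign): +2, -4, -8, -3, -3, +5, -2, -2, -2, -2, +6, -4
Step 2: Count signs: positive = 3, negative = 9.
Step 3: Under H0: P(positive) = 0.5, so the number of positives S ~ Bin(12, 0.5).
Step 4: Two-sided exact p-value = sum of Bin(12,0.5) probabilities at or below the observed probability = 0.145996.
Step 5: alpha = 0.05. fail to reject H0.

n_eff = 12, pos = 3, neg = 9, p = 0.145996, fail to reject H0.


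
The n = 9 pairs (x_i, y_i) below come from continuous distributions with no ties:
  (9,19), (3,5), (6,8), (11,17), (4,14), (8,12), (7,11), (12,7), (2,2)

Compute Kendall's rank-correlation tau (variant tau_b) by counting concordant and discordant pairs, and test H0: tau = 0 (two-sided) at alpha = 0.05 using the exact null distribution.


Step 1: Enumerate the 36 unordered pairs (i,j) with i<j and classify each by sign(x_j-x_i) * sign(y_j-y_i).
  (1,2):dx=-6,dy=-14->C; (1,3):dx=-3,dy=-11->C; (1,4):dx=+2,dy=-2->D; (1,5):dx=-5,dy=-5->C
  (1,6):dx=-1,dy=-7->C; (1,7):dx=-2,dy=-8->C; (1,8):dx=+3,dy=-12->D; (1,9):dx=-7,dy=-17->C
  (2,3):dx=+3,dy=+3->C; (2,4):dx=+8,dy=+12->C; (2,5):dx=+1,dy=+9->C; (2,6):dx=+5,dy=+7->C
  (2,7):dx=+4,dy=+6->C; (2,8):dx=+9,dy=+2->C; (2,9):dx=-1,dy=-3->C; (3,4):dx=+5,dy=+9->C
  (3,5):dx=-2,dy=+6->D; (3,6):dx=+2,dy=+4->C; (3,7):dx=+1,dy=+3->C; (3,8):dx=+6,dy=-1->D
  (3,9):dx=-4,dy=-6->C; (4,5):dx=-7,dy=-3->C; (4,6):dx=-3,dy=-5->C; (4,7):dx=-4,dy=-6->C
  (4,8):dx=+1,dy=-10->D; (4,9):dx=-9,dy=-15->C; (5,6):dx=+4,dy=-2->D; (5,7):dx=+3,dy=-3->D
  (5,8):dx=+8,dy=-7->D; (5,9):dx=-2,dy=-12->C; (6,7):dx=-1,dy=-1->C; (6,8):dx=+4,dy=-5->D
  (6,9):dx=-6,dy=-10->C; (7,8):dx=+5,dy=-4->D; (7,9):dx=-5,dy=-9->C; (8,9):dx=-10,dy=-5->C
Step 2: C = 26, D = 10, total pairs = 36.
Step 3: tau = (C - D)/(n(n-1)/2) = (26 - 10)/36 = 0.444444.
Step 4: Exact two-sided p-value (enumerate n! = 362880 permutations of y under H0): p = 0.119439.
Step 5: alpha = 0.05. fail to reject H0.

tau_b = 0.4444 (C=26, D=10), p = 0.119439, fail to reject H0.


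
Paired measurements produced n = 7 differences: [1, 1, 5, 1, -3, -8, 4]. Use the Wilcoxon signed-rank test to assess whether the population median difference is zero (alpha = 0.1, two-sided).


Step 1: Drop any zero differences (none here) and take |d_i|.
|d| = [1, 1, 5, 1, 3, 8, 4]
Step 2: Midrank |d_i| (ties get averaged ranks).
ranks: |1|->2, |1|->2, |5|->6, |1|->2, |3|->4, |8|->7, |4|->5
Step 3: Attach original signs; sum ranks with positive sign and with negative sign.
W+ = 2 + 2 + 6 + 2 + 5 = 17
W- = 4 + 7 = 11
(Check: W+ + W- = 28 should equal n(n+1)/2 = 28.)
Step 4: Test statistic W = min(W+, W-) = 11.
Step 5: Ties in |d|, so use the tie-corrected normal approximation.
        E[W] = n(n+1)/4 = 7*8/4 = 14.
        Tie groups: |d|=1 (t=3); sum(t^3 - t) = 24.
        Var[W] = n(n+1)(2n+1)/24 - sum(t^3-t)/48 = 840/24 - 24/48 = 34.5.
        z = (W - E[W]) / sqrt(Var[W]) = (11 - 14) / 5.8737 = -0.5108.
        Two-sided p = 2*Phi(z) = 0.609523.
Step 6: alpha = 0.1. fail to reject H0.

W+ = 17, W- = 11, W = min = 11, p = 0.609523, fail to reject H0.


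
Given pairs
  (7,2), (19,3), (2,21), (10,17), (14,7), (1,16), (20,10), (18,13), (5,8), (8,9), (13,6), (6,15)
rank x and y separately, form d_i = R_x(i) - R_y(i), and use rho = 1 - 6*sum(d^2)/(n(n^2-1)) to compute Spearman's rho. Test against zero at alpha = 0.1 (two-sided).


Step 1: Rank x and y separately (midranks; no ties here).
rank(x): 7->5, 19->11, 2->2, 10->7, 14->9, 1->1, 20->12, 18->10, 5->3, 8->6, 13->8, 6->4
rank(y): 2->1, 3->2, 21->12, 17->11, 7->4, 16->10, 10->7, 13->8, 8->5, 9->6, 6->3, 15->9
Step 2: d_i = R_x(i) - R_y(i); compute d_i^2.
  (5-1)^2=16, (11-2)^2=81, (2-12)^2=100, (7-11)^2=16, (9-4)^2=25, (1-10)^2=81, (12-7)^2=25, (10-8)^2=4, (3-5)^2=4, (6-6)^2=0, (8-3)^2=25, (4-9)^2=25
sum(d^2) = 402.
Step 3: rho = 1 - 6*402 / (12*(12^2 - 1)) = 1 - 2412/1716 = -0.405594.
Step 4: Under H0, t = rho * sqrt((n-2)/(1-rho^2)) = -1.4032 ~ t(10).
Step 5: Two-sided p-value from the t-distribution with 10 df = 0.190836.
Step 6: alpha = 0.1. fail to reject H0.

rho = -0.4056, p = 0.190836, fail to reject H0 at alpha = 0.1.


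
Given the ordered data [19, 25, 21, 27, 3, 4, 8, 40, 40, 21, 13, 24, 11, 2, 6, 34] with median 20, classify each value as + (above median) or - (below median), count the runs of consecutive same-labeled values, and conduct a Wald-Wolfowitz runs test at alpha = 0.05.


Step 1: Compute median = 20; label A = above, B = below.
Labels in order: BAAABBBAAABABBBA  (n_A = 8, n_B = 8)
Step 2: Count runs R = 8.
Step 3: Under H0 (random ordering), E[R] = 2*n_A*n_B/(n_A+n_B) + 1 = 2*8*8/16 + 1 = 9.0000.
        Var[R] = 2*n_A*n_B*(2*n_A*n_B - n_A - n_B) / ((n_A+n_B)^2 * (n_A+n_B-1)) = 14336/3840 = 3.7333.
        SD[R] = 1.9322.
Step 4: Continuity-corrected z = (R + 0.5 - E[R]) / SD[R] = (8 + 0.5 - 9.0000) / 1.9322 = -0.2588.
Step 5: Two-sided p-value via normal approximation = 2*(1 - Phi(|z|)) = 0.795809.
Step 6: alpha = 0.05. fail to reject H0.

R = 8, z = -0.2588, p = 0.795809, fail to reject H0.


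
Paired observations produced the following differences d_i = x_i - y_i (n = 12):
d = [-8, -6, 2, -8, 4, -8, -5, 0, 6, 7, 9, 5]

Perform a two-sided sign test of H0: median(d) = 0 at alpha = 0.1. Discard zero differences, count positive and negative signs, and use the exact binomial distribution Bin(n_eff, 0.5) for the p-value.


Step 1: Discard zero differences. Original n = 12; n_eff = number of nonzero differences = 11.
Nonzero differences (with sign): -8, -6, +2, -8, +4, -8, -5, +6, +7, +9, +5
Step 2: Count signs: positive = 6, negative = 5.
Step 3: Under H0: P(positive) = 0.5, so the number of positives S ~ Bin(11, 0.5).
Step 4: Two-sided exact p-value = sum of Bin(11,0.5) probabilities at or below the observed probability = 1.000000.
Step 5: alpha = 0.1. fail to reject H0.

n_eff = 11, pos = 6, neg = 5, p = 1.000000, fail to reject H0.


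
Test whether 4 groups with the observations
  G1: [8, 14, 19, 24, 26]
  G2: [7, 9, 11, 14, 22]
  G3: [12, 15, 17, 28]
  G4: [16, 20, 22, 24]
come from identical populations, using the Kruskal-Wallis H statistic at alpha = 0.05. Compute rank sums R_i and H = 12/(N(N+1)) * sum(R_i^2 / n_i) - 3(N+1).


Step 1: Combine all N = 18 observations and assign midranks.
sorted (value, group, rank): (7,G2,1), (8,G1,2), (9,G2,3), (11,G2,4), (12,G3,5), (14,G1,6.5), (14,G2,6.5), (15,G3,8), (16,G4,9), (17,G3,10), (19,G1,11), (20,G4,12), (22,G2,13.5), (22,G4,13.5), (24,G1,15.5), (24,G4,15.5), (26,G1,17), (28,G3,18)
Step 2: Sum ranks within each group.
R_1 = 52 (n_1 = 5)
R_2 = 28 (n_2 = 5)
R_3 = 41 (n_3 = 4)
R_4 = 50 (n_4 = 4)
Step 3: H = 12/(N(N+1)) * sum(R_i^2/n_i) - 3(N+1)
     = 12/(18*19) * (52^2/5 + 28^2/5 + 41^2/4 + 50^2/4) - 3*19
     = 0.035088 * 1742.85 - 57
     = 4.152632.
Step 4: Ties present; correction factor C = 1 - 18/(18^3 - 18) = 0.996904. Corrected H = 4.152632 / 0.996904 = 4.165528.
Step 5: Under H0, H ~ chi^2(3); p-value = 0.244136.
Step 6: alpha = 0.05. fail to reject H0.

H = 4.1655, df = 3, p = 0.244136, fail to reject H0.


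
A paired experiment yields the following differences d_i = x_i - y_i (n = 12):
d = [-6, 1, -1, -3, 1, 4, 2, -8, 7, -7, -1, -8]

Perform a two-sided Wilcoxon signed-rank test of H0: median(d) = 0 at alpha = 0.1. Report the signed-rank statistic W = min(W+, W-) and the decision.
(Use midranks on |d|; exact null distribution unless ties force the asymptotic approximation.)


Step 1: Drop any zero differences (none here) and take |d_i|.
|d| = [6, 1, 1, 3, 1, 4, 2, 8, 7, 7, 1, 8]
Step 2: Midrank |d_i| (ties get averaged ranks).
ranks: |6|->8, |1|->2.5, |1|->2.5, |3|->6, |1|->2.5, |4|->7, |2|->5, |8|->11.5, |7|->9.5, |7|->9.5, |1|->2.5, |8|->11.5
Step 3: Attach original signs; sum ranks with positive sign and with negative sign.
W+ = 2.5 + 2.5 + 7 + 5 + 9.5 = 26.5
W- = 8 + 2.5 + 6 + 11.5 + 9.5 + 2.5 + 11.5 = 51.5
(Check: W+ + W- = 78 should equal n(n+1)/2 = 78.)
Step 4: Test statistic W = min(W+, W-) = 26.5.
Step 5: Ties in |d|, so use the tie-corrected normal approximation.
        E[W] = n(n+1)/4 = 12*13/4 = 39.
        Tie groups: |d|=1 (t=4), |d|=7 (t=2), |d|=8 (t=2); sum(t^3 - t) = 72.
        Var[W] = n(n+1)(2n+1)/24 - sum(t^3-t)/48 = 3900/24 - 72/48 = 161.
        z = (W - E[W]) / sqrt(Var[W]) = (26.5 - 39) / 12.6886 = -0.9851.
        Two-sided p = 2*Phi(z) = 0.324556.
Step 6: alpha = 0.1. fail to reject H0.

W+ = 26.5, W- = 51.5, W = min = 26.5, p = 0.324556, fail to reject H0.


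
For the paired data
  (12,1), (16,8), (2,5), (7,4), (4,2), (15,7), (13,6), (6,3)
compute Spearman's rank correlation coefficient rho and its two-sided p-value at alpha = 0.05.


Step 1: Rank x and y separately (midranks; no ties here).
rank(x): 12->5, 16->8, 2->1, 7->4, 4->2, 15->7, 13->6, 6->3
rank(y): 1->1, 8->8, 5->5, 4->4, 2->2, 7->7, 6->6, 3->3
Step 2: d_i = R_x(i) - R_y(i); compute d_i^2.
  (5-1)^2=16, (8-8)^2=0, (1-5)^2=16, (4-4)^2=0, (2-2)^2=0, (7-7)^2=0, (6-6)^2=0, (3-3)^2=0
sum(d^2) = 32.
Step 3: rho = 1 - 6*32 / (8*(8^2 - 1)) = 1 - 192/504 = 0.619048.
Step 4: Under H0, t = rho * sqrt((n-2)/(1-rho^2)) = 1.9308 ~ t(6).
Step 5: Two-sided p-value from the t-distribution with 6 df = 0.101733.
Step 6: alpha = 0.05. fail to reject H0.

rho = 0.6190, p = 0.101733, fail to reject H0 at alpha = 0.05.


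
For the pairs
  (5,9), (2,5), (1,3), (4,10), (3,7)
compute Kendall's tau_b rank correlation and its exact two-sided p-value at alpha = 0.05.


Step 1: Enumerate the 10 unordered pairs (i,j) with i<j and classify each by sign(x_j-x_i) * sign(y_j-y_i).
  (1,2):dx=-3,dy=-4->C; (1,3):dx=-4,dy=-6->C; (1,4):dx=-1,dy=+1->D; (1,5):dx=-2,dy=-2->C
  (2,3):dx=-1,dy=-2->C; (2,4):dx=+2,dy=+5->C; (2,5):dx=+1,dy=+2->C; (3,4):dx=+3,dy=+7->C
  (3,5):dx=+2,dy=+4->C; (4,5):dx=-1,dy=-3->C
Step 2: C = 9, D = 1, total pairs = 10.
Step 3: tau = (C - D)/(n(n-1)/2) = (9 - 1)/10 = 0.800000.
Step 4: Exact two-sided p-value (enumerate n! = 120 permutations of y under H0): p = 0.083333.
Step 5: alpha = 0.05. fail to reject H0.

tau_b = 0.8000 (C=9, D=1), p = 0.083333, fail to reject H0.


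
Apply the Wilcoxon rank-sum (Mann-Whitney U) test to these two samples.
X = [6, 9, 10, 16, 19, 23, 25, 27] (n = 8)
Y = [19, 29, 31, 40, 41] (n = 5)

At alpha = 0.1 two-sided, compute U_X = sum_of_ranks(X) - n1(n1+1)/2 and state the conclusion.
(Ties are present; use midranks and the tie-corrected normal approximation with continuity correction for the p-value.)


Step 1: Combine and sort all 13 observations; assign midranks.
sorted (value, group): (6,X), (9,X), (10,X), (16,X), (19,X), (19,Y), (23,X), (25,X), (27,X), (29,Y), (31,Y), (40,Y), (41,Y)
ranks: 6->1, 9->2, 10->3, 16->4, 19->5.5, 19->5.5, 23->7, 25->8, 27->9, 29->10, 31->11, 40->12, 41->13
Step 2: Rank sum for X: R1 = 1 + 2 + 3 + 4 + 5.5 + 7 + 8 + 9 = 39.5.
Step 3: U_X = R1 - n1(n1+1)/2 = 39.5 - 8*9/2 = 39.5 - 36 = 3.5.
       U_Y = n1*n2 - U_X = 40 - 3.5 = 36.5.
Step 4: Ties are present, so use the tie-corrected normal approximation (with continuity correction) for the p-value.
Step 5: p-value = 0.019007; compare to alpha = 0.1. reject H0.

U_X = 3.5, p = 0.019007, reject H0 at alpha = 0.1.


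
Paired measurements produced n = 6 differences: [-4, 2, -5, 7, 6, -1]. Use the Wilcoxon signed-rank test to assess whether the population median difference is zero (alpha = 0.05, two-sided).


Step 1: Drop any zero differences (none here) and take |d_i|.
|d| = [4, 2, 5, 7, 6, 1]
Step 2: Midrank |d_i| (ties get averaged ranks).
ranks: |4|->3, |2|->2, |5|->4, |7|->6, |6|->5, |1|->1
Step 3: Attach original signs; sum ranks with positive sign and with negative sign.
W+ = 2 + 6 + 5 = 13
W- = 3 + 4 + 1 = 8
(Check: W+ + W- = 21 should equal n(n+1)/2 = 21.)
Step 4: Test statistic W = min(W+, W-) = 8.
Step 5: No ties, so the exact null distribution over the 2^6 = 64 sign assignments gives the two-sided p-value = 0.687500.
Step 6: alpha = 0.05. fail to reject H0.

W+ = 13, W- = 8, W = min = 8, p = 0.687500, fail to reject H0.


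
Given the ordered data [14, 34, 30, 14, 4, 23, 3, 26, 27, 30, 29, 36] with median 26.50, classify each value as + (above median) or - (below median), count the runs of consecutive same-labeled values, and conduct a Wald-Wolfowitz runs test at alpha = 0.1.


Step 1: Compute median = 26.50; label A = above, B = below.
Labels in order: BAABBBBBAAAA  (n_A = 6, n_B = 6)
Step 2: Count runs R = 4.
Step 3: Under H0 (random ordering), E[R] = 2*n_A*n_B/(n_A+n_B) + 1 = 2*6*6/12 + 1 = 7.0000.
        Var[R] = 2*n_A*n_B*(2*n_A*n_B - n_A - n_B) / ((n_A+n_B)^2 * (n_A+n_B-1)) = 4320/1584 = 2.7273.
        SD[R] = 1.6514.
Step 4: Continuity-corrected z = (R + 0.5 - E[R]) / SD[R] = (4 + 0.5 - 7.0000) / 1.6514 = -1.5138.
Step 5: Two-sided p-value via normal approximation = 2*(1 - Phi(|z|)) = 0.130070.
Step 6: alpha = 0.1. fail to reject H0.

R = 4, z = -1.5138, p = 0.130070, fail to reject H0.


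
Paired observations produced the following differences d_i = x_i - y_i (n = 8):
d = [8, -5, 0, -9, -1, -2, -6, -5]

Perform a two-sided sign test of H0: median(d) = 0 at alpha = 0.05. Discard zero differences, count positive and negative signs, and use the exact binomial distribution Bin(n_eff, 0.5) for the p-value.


Step 1: Discard zero differences. Original n = 8; n_eff = number of nonzero differences = 7.
Nonzero differences (with sign): +8, -5, -9, -1, -2, -6, -5
Step 2: Count signs: positive = 1, negative = 6.
Step 3: Under H0: P(positive) = 0.5, so the number of positives S ~ Bin(7, 0.5).
Step 4: Two-sided exact p-value = sum of Bin(7,0.5) probabilities at or below the observed probability = 0.125000.
Step 5: alpha = 0.05. fail to reject H0.

n_eff = 7, pos = 1, neg = 6, p = 0.125000, fail to reject H0.


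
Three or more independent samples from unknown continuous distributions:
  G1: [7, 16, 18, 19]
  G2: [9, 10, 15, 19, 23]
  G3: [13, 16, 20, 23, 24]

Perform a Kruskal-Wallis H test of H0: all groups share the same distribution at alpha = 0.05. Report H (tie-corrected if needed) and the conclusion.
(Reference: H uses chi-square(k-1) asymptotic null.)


Step 1: Combine all N = 14 observations and assign midranks.
sorted (value, group, rank): (7,G1,1), (9,G2,2), (10,G2,3), (13,G3,4), (15,G2,5), (16,G1,6.5), (16,G3,6.5), (18,G1,8), (19,G1,9.5), (19,G2,9.5), (20,G3,11), (23,G2,12.5), (23,G3,12.5), (24,G3,14)
Step 2: Sum ranks within each group.
R_1 = 25 (n_1 = 4)
R_2 = 32 (n_2 = 5)
R_3 = 48 (n_3 = 5)
Step 3: H = 12/(N(N+1)) * sum(R_i^2/n_i) - 3(N+1)
     = 12/(14*15) * (25^2/4 + 32^2/5 + 48^2/5) - 3*15
     = 0.057143 * 821.85 - 45
     = 1.962857.
Step 4: Ties present; correction factor C = 1 - 18/(14^3 - 14) = 0.993407. Corrected H = 1.962857 / 0.993407 = 1.975885.
Step 5: Under H0, H ~ chi^2(2); p-value = 0.372342.
Step 6: alpha = 0.05. fail to reject H0.

H = 1.9759, df = 2, p = 0.372342, fail to reject H0.


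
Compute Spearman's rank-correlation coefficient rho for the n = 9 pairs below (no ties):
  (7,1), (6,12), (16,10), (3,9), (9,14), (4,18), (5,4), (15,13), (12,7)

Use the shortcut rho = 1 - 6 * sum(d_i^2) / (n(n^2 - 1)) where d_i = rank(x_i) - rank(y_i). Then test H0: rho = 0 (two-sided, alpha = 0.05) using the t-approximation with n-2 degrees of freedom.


Step 1: Rank x and y separately (midranks; no ties here).
rank(x): 7->5, 6->4, 16->9, 3->1, 9->6, 4->2, 5->3, 15->8, 12->7
rank(y): 1->1, 12->6, 10->5, 9->4, 14->8, 18->9, 4->2, 13->7, 7->3
Step 2: d_i = R_x(i) - R_y(i); compute d_i^2.
  (5-1)^2=16, (4-6)^2=4, (9-5)^2=16, (1-4)^2=9, (6-8)^2=4, (2-9)^2=49, (3-2)^2=1, (8-7)^2=1, (7-3)^2=16
sum(d^2) = 116.
Step 3: rho = 1 - 6*116 / (9*(9^2 - 1)) = 1 - 696/720 = 0.033333.
Step 4: Under H0, t = rho * sqrt((n-2)/(1-rho^2)) = 0.0882 ~ t(7).
Step 5: Two-sided p-value from the t-distribution with 7 df = 0.932157.
Step 6: alpha = 0.05. fail to reject H0.

rho = 0.0333, p = 0.932157, fail to reject H0 at alpha = 0.05.


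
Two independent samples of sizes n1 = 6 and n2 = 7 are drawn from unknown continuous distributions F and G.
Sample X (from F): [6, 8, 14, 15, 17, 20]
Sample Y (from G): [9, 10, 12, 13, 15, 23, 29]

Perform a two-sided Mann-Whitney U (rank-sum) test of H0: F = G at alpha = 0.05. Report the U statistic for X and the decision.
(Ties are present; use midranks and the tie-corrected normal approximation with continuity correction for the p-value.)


Step 1: Combine and sort all 13 observations; assign midranks.
sorted (value, group): (6,X), (8,X), (9,Y), (10,Y), (12,Y), (13,Y), (14,X), (15,X), (15,Y), (17,X), (20,X), (23,Y), (29,Y)
ranks: 6->1, 8->2, 9->3, 10->4, 12->5, 13->6, 14->7, 15->8.5, 15->8.5, 17->10, 20->11, 23->12, 29->13
Step 2: Rank sum for X: R1 = 1 + 2 + 7 + 8.5 + 10 + 11 = 39.5.
Step 3: U_X = R1 - n1(n1+1)/2 = 39.5 - 6*7/2 = 39.5 - 21 = 18.5.
       U_Y = n1*n2 - U_X = 42 - 18.5 = 23.5.
Step 4: Ties are present, so use the tie-corrected normal approximation (with continuity correction) for the p-value.
Step 5: p-value = 0.774796; compare to alpha = 0.05. fail to reject H0.

U_X = 18.5, p = 0.774796, fail to reject H0 at alpha = 0.05.


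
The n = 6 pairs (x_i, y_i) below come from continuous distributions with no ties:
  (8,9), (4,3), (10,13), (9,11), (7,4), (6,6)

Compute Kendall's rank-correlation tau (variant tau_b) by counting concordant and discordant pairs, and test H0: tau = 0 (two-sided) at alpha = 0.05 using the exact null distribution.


Step 1: Enumerate the 15 unordered pairs (i,j) with i<j and classify each by sign(x_j-x_i) * sign(y_j-y_i).
  (1,2):dx=-4,dy=-6->C; (1,3):dx=+2,dy=+4->C; (1,4):dx=+1,dy=+2->C; (1,5):dx=-1,dy=-5->C
  (1,6):dx=-2,dy=-3->C; (2,3):dx=+6,dy=+10->C; (2,4):dx=+5,dy=+8->C; (2,5):dx=+3,dy=+1->C
  (2,6):dx=+2,dy=+3->C; (3,4):dx=-1,dy=-2->C; (3,5):dx=-3,dy=-9->C; (3,6):dx=-4,dy=-7->C
  (4,5):dx=-2,dy=-7->C; (4,6):dx=-3,dy=-5->C; (5,6):dx=-1,dy=+2->D
Step 2: C = 14, D = 1, total pairs = 15.
Step 3: tau = (C - D)/(n(n-1)/2) = (14 - 1)/15 = 0.866667.
Step 4: Exact two-sided p-value (enumerate n! = 720 permutations of y under H0): p = 0.016667.
Step 5: alpha = 0.05. reject H0.

tau_b = 0.8667 (C=14, D=1), p = 0.016667, reject H0.


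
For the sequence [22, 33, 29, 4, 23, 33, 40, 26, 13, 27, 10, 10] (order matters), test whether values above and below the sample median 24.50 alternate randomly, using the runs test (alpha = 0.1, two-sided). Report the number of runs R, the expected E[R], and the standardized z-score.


Step 1: Compute median = 24.50; label A = above, B = below.
Labels in order: BAABBAAABABB  (n_A = 6, n_B = 6)
Step 2: Count runs R = 7.
Step 3: Under H0 (random ordering), E[R] = 2*n_A*n_B/(n_A+n_B) + 1 = 2*6*6/12 + 1 = 7.0000.
        Var[R] = 2*n_A*n_B*(2*n_A*n_B - n_A - n_B) / ((n_A+n_B)^2 * (n_A+n_B-1)) = 4320/1584 = 2.7273.
        SD[R] = 1.6514.
Step 4: R = E[R], so z = 0 with no continuity correction.
Step 5: Two-sided p-value via normal approximation = 2*(1 - Phi(|z|)) = 1.000000.
Step 6: alpha = 0.1. fail to reject H0.

R = 7, z = 0.0000, p = 1.000000, fail to reject H0.


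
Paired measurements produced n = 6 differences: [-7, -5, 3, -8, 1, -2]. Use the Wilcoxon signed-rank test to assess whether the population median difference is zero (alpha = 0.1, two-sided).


Step 1: Drop any zero differences (none here) and take |d_i|.
|d| = [7, 5, 3, 8, 1, 2]
Step 2: Midrank |d_i| (ties get averaged ranks).
ranks: |7|->5, |5|->4, |3|->3, |8|->6, |1|->1, |2|->2
Step 3: Attach original signs; sum ranks with positive sign and with negative sign.
W+ = 3 + 1 = 4
W- = 5 + 4 + 6 + 2 = 17
(Check: W+ + W- = 21 should equal n(n+1)/2 = 21.)
Step 4: Test statistic W = min(W+, W-) = 4.
Step 5: No ties, so the exact null distribution over the 2^6 = 64 sign assignments gives the two-sided p-value = 0.218750.
Step 6: alpha = 0.1. fail to reject H0.

W+ = 4, W- = 17, W = min = 4, p = 0.218750, fail to reject H0.


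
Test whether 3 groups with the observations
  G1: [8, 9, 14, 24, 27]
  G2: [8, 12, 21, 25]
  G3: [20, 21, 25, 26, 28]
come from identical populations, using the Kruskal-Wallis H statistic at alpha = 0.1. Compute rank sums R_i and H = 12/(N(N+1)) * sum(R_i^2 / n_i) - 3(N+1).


Step 1: Combine all N = 14 observations and assign midranks.
sorted (value, group, rank): (8,G1,1.5), (8,G2,1.5), (9,G1,3), (12,G2,4), (14,G1,5), (20,G3,6), (21,G2,7.5), (21,G3,7.5), (24,G1,9), (25,G2,10.5), (25,G3,10.5), (26,G3,12), (27,G1,13), (28,G3,14)
Step 2: Sum ranks within each group.
R_1 = 31.5 (n_1 = 5)
R_2 = 23.5 (n_2 = 4)
R_3 = 50 (n_3 = 5)
Step 3: H = 12/(N(N+1)) * sum(R_i^2/n_i) - 3(N+1)
     = 12/(14*15) * (31.5^2/5 + 23.5^2/4 + 50^2/5) - 3*15
     = 0.057143 * 836.513 - 45
     = 2.800714.
Step 4: Ties present; correction factor C = 1 - 18/(14^3 - 14) = 0.993407. Corrected H = 2.800714 / 0.993407 = 2.819303.
Step 5: Under H0, H ~ chi^2(2); p-value = 0.244228.
Step 6: alpha = 0.1. fail to reject H0.

H = 2.8193, df = 2, p = 0.244228, fail to reject H0.


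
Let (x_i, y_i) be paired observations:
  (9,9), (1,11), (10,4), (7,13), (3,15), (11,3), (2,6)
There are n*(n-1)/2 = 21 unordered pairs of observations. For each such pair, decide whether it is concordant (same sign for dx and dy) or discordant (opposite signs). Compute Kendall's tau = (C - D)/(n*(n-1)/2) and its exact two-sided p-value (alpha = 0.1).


Step 1: Enumerate the 21 unordered pairs (i,j) with i<j and classify each by sign(x_j-x_i) * sign(y_j-y_i).
  (1,2):dx=-8,dy=+2->D; (1,3):dx=+1,dy=-5->D; (1,4):dx=-2,dy=+4->D; (1,5):dx=-6,dy=+6->D
  (1,6):dx=+2,dy=-6->D; (1,7):dx=-7,dy=-3->C; (2,3):dx=+9,dy=-7->D; (2,4):dx=+6,dy=+2->C
  (2,5):dx=+2,dy=+4->C; (2,6):dx=+10,dy=-8->D; (2,7):dx=+1,dy=-5->D; (3,4):dx=-3,dy=+9->D
  (3,5):dx=-7,dy=+11->D; (3,6):dx=+1,dy=-1->D; (3,7):dx=-8,dy=+2->D; (4,5):dx=-4,dy=+2->D
  (4,6):dx=+4,dy=-10->D; (4,7):dx=-5,dy=-7->C; (5,6):dx=+8,dy=-12->D; (5,7):dx=-1,dy=-9->C
  (6,7):dx=-9,dy=+3->D
Step 2: C = 5, D = 16, total pairs = 21.
Step 3: tau = (C - D)/(n(n-1)/2) = (5 - 16)/21 = -0.523810.
Step 4: Exact two-sided p-value (enumerate n! = 5040 permutations of y under H0): p = 0.136111.
Step 5: alpha = 0.1. fail to reject H0.

tau_b = -0.5238 (C=5, D=16), p = 0.136111, fail to reject H0.


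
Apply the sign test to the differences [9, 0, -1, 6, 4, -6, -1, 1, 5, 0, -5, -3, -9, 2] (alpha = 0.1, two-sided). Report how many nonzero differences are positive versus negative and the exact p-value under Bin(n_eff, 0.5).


Step 1: Discard zero differences. Original n = 14; n_eff = number of nonzero differences = 12.
Nonzero differences (with sign): +9, -1, +6, +4, -6, -1, +1, +5, -5, -3, -9, +2
Step 2: Count signs: positive = 6, negative = 6.
Step 3: Under H0: P(positive) = 0.5, so the number of positives S ~ Bin(12, 0.5).
Step 4: Two-sided exact p-value = sum of Bin(12,0.5) probabilities at or below the observed probability = 1.000000.
Step 5: alpha = 0.1. fail to reject H0.

n_eff = 12, pos = 6, neg = 6, p = 1.000000, fail to reject H0.


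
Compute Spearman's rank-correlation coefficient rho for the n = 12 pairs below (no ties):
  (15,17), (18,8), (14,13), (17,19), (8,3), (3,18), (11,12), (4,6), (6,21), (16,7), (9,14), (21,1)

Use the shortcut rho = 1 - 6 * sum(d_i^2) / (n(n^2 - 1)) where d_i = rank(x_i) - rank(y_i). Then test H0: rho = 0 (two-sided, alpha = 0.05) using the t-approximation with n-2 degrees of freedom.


Step 1: Rank x and y separately (midranks; no ties here).
rank(x): 15->8, 18->11, 14->7, 17->10, 8->4, 3->1, 11->6, 4->2, 6->3, 16->9, 9->5, 21->12
rank(y): 17->9, 8->5, 13->7, 19->11, 3->2, 18->10, 12->6, 6->3, 21->12, 7->4, 14->8, 1->1
Step 2: d_i = R_x(i) - R_y(i); compute d_i^2.
  (8-9)^2=1, (11-5)^2=36, (7-7)^2=0, (10-11)^2=1, (4-2)^2=4, (1-10)^2=81, (6-6)^2=0, (2-3)^2=1, (3-12)^2=81, (9-4)^2=25, (5-8)^2=9, (12-1)^2=121
sum(d^2) = 360.
Step 3: rho = 1 - 6*360 / (12*(12^2 - 1)) = 1 - 2160/1716 = -0.258741.
Step 4: Under H0, t = rho * sqrt((n-2)/(1-rho^2)) = -0.8471 ~ t(10).
Step 5: Two-sided p-value from the t-distribution with 10 df = 0.416775.
Step 6: alpha = 0.05. fail to reject H0.

rho = -0.2587, p = 0.416775, fail to reject H0 at alpha = 0.05.


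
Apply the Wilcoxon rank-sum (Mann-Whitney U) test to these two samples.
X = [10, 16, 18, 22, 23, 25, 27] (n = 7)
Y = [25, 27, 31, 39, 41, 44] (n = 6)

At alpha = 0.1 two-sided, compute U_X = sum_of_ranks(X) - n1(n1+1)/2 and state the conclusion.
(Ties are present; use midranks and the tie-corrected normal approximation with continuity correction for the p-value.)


Step 1: Combine and sort all 13 observations; assign midranks.
sorted (value, group): (10,X), (16,X), (18,X), (22,X), (23,X), (25,X), (25,Y), (27,X), (27,Y), (31,Y), (39,Y), (41,Y), (44,Y)
ranks: 10->1, 16->2, 18->3, 22->4, 23->5, 25->6.5, 25->6.5, 27->8.5, 27->8.5, 31->10, 39->11, 41->12, 44->13
Step 2: Rank sum for X: R1 = 1 + 2 + 3 + 4 + 5 + 6.5 + 8.5 = 30.
Step 3: U_X = R1 - n1(n1+1)/2 = 30 - 7*8/2 = 30 - 28 = 2.
       U_Y = n1*n2 - U_X = 42 - 2 = 40.
Step 4: Ties are present, so use the tie-corrected normal approximation (with continuity correction) for the p-value.
Step 5: p-value = 0.008046; compare to alpha = 0.1. reject H0.

U_X = 2, p = 0.008046, reject H0 at alpha = 0.1.


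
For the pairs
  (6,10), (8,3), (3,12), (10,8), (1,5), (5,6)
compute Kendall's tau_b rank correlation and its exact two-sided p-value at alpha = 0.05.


Step 1: Enumerate the 15 unordered pairs (i,j) with i<j and classify each by sign(x_j-x_i) * sign(y_j-y_i).
  (1,2):dx=+2,dy=-7->D; (1,3):dx=-3,dy=+2->D; (1,4):dx=+4,dy=-2->D; (1,5):dx=-5,dy=-5->C
  (1,6):dx=-1,dy=-4->C; (2,3):dx=-5,dy=+9->D; (2,4):dx=+2,dy=+5->C; (2,5):dx=-7,dy=+2->D
  (2,6):dx=-3,dy=+3->D; (3,4):dx=+7,dy=-4->D; (3,5):dx=-2,dy=-7->C; (3,6):dx=+2,dy=-6->D
  (4,5):dx=-9,dy=-3->C; (4,6):dx=-5,dy=-2->C; (5,6):dx=+4,dy=+1->C
Step 2: C = 7, D = 8, total pairs = 15.
Step 3: tau = (C - D)/(n(n-1)/2) = (7 - 8)/15 = -0.066667.
Step 4: Exact two-sided p-value (enumerate n! = 720 permutations of y under H0): p = 1.000000.
Step 5: alpha = 0.05. fail to reject H0.

tau_b = -0.0667 (C=7, D=8), p = 1.000000, fail to reject H0.


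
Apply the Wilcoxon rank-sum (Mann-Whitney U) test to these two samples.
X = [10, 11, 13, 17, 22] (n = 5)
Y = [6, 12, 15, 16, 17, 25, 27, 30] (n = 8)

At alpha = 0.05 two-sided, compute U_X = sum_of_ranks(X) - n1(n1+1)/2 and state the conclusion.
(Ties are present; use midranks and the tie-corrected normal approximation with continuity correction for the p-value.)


Step 1: Combine and sort all 13 observations; assign midranks.
sorted (value, group): (6,Y), (10,X), (11,X), (12,Y), (13,X), (15,Y), (16,Y), (17,X), (17,Y), (22,X), (25,Y), (27,Y), (30,Y)
ranks: 6->1, 10->2, 11->3, 12->4, 13->5, 15->6, 16->7, 17->8.5, 17->8.5, 22->10, 25->11, 27->12, 30->13
Step 2: Rank sum for X: R1 = 2 + 3 + 5 + 8.5 + 10 = 28.5.
Step 3: U_X = R1 - n1(n1+1)/2 = 28.5 - 5*6/2 = 28.5 - 15 = 13.5.
       U_Y = n1*n2 - U_X = 40 - 13.5 = 26.5.
Step 4: Ties are present, so use the tie-corrected normal approximation (with continuity correction) for the p-value.
Step 5: p-value = 0.379120; compare to alpha = 0.05. fail to reject H0.

U_X = 13.5, p = 0.379120, fail to reject H0 at alpha = 0.05.


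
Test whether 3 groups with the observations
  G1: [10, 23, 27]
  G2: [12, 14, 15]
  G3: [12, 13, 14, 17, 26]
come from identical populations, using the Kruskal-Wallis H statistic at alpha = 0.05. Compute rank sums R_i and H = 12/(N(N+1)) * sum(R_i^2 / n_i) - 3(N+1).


Step 1: Combine all N = 11 observations and assign midranks.
sorted (value, group, rank): (10,G1,1), (12,G2,2.5), (12,G3,2.5), (13,G3,4), (14,G2,5.5), (14,G3,5.5), (15,G2,7), (17,G3,8), (23,G1,9), (26,G3,10), (27,G1,11)
Step 2: Sum ranks within each group.
R_1 = 21 (n_1 = 3)
R_2 = 15 (n_2 = 3)
R_3 = 30 (n_3 = 5)
Step 3: H = 12/(N(N+1)) * sum(R_i^2/n_i) - 3(N+1)
     = 12/(11*12) * (21^2/3 + 15^2/3 + 30^2/5) - 3*12
     = 0.090909 * 402 - 36
     = 0.545455.
Step 4: Ties present; correction factor C = 1 - 12/(11^3 - 11) = 0.990909. Corrected H = 0.545455 / 0.990909 = 0.550459.
Step 5: Under H0, H ~ chi^2(2); p-value = 0.759398.
Step 6: alpha = 0.05. fail to reject H0.

H = 0.5505, df = 2, p = 0.759398, fail to reject H0.
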